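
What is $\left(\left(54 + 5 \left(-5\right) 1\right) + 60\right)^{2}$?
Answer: $7921$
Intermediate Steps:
$\left(\left(54 + 5 \left(-5\right) 1\right) + 60\right)^{2} = \left(\left(54 - 25\right) + 60\right)^{2} = \left(29 + 60\right)^{2} = 89^{2} = 7921$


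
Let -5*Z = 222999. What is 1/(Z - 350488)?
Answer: -5/1975439 ≈ -2.5311e-6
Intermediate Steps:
Z = -222999/5 (Z = -⅕*222999 = -222999/5 ≈ -44600.)
1/(Z - 350488) = 1/(-222999/5 - 350488) = 1/(-1975439/5) = -5/1975439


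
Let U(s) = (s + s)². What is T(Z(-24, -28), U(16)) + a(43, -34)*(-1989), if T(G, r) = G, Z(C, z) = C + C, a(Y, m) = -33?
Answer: 65589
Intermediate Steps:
U(s) = 4*s² (U(s) = (2*s)² = 4*s²)
Z(C, z) = 2*C
T(Z(-24, -28), U(16)) + a(43, -34)*(-1989) = 2*(-24) - 33*(-1989) = -48 + 65637 = 65589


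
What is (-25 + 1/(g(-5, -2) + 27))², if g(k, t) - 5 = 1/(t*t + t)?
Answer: 2634129/4225 ≈ 623.46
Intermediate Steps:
g(k, t) = 5 + 1/(t + t²) (g(k, t) = 5 + 1/(t*t + t) = 5 + 1/(t² + t) = 5 + 1/(t + t²))
(-25 + 1/(g(-5, -2) + 27))² = (-25 + 1/((1 + 5*(-2) + 5*(-2)²)/((-2)*(1 - 2)) + 27))² = (-25 + 1/(-½*(1 - 10 + 5*4)/(-1) + 27))² = (-25 + 1/(-½*(-1)*(1 - 10 + 20) + 27))² = (-25 + 1/(-½*(-1)*11 + 27))² = (-25 + 1/(11/2 + 27))² = (-25 + 1/(65/2))² = (-25 + 2/65)² = (-1623/65)² = 2634129/4225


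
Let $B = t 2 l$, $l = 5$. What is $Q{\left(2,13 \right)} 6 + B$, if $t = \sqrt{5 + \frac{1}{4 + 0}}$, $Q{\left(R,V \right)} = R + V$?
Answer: $90 + 5 \sqrt{21} \approx 112.91$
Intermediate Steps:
$t = \frac{\sqrt{21}}{2}$ ($t = \sqrt{5 + \frac{1}{4}} = \sqrt{\frac{21}{4}} = \frac{\sqrt{21}}{2} \approx 2.2913$)
$B = 5 \sqrt{21}$ ($B = \frac{\sqrt{21}}{2} \cdot 2 \cdot 5 = \sqrt{21} \cdot 5 = 5 \sqrt{21} \approx 22.913$)
$Q{\left(2,13 \right)} 6 + B = \left(2 + 13\right) 6 + 5 \sqrt{21} = 15 \cdot 6 + 5 \sqrt{21} = 90 + 5 \sqrt{21}$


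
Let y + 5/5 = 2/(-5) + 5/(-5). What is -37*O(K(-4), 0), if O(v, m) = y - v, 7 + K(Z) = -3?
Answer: -1406/5 ≈ -281.20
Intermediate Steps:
K(Z) = -10 (K(Z) = -7 - 3 = -10)
y = -12/5 (y = -1 + (2/(-5) + 5/(-5)) = -1 + (2*(-⅕) + 5*(-⅕)) = -1 + (-⅖ - 1) = -1 - 7/5 = -12/5 ≈ -2.4000)
O(v, m) = -12/5 - v
-37*O(K(-4), 0) = -37*(-12/5 - 1*(-10)) = -37*(-12/5 + 10) = -37*38/5 = -1406/5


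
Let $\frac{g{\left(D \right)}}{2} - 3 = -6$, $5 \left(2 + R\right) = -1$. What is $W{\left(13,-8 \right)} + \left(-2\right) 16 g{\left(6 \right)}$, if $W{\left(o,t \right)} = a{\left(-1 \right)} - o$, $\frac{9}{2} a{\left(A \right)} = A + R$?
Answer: $\frac{8023}{45} \approx 178.29$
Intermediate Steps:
$R = - \frac{11}{5}$ ($R = -2 + \frac{1}{5} \left(-1\right) = -2 - \frac{1}{5} = - \frac{11}{5} \approx -2.2$)
$g{\left(D \right)} = -6$ ($g{\left(D \right)} = 6 + 2 \left(-6\right) = 6 - 12 = -6$)
$a{\left(A \right)} = - \frac{22}{45} + \frac{2 A}{9}$ ($a{\left(A \right)} = \frac{2 \left(A - \frac{11}{5}\right)}{9} = \frac{2 \left(- \frac{11}{5} + A\right)}{9} = - \frac{22}{45} + \frac{2 A}{9}$)
$W{\left(o,t \right)} = - \frac{32}{45} - o$ ($W{\left(o,t \right)} = \left(- \frac{22}{45} + \frac{2}{9} \left(-1\right)\right) - o = \left(- \frac{22}{45} - \frac{2}{9}\right) - o = - \frac{32}{45} - o$)
$W{\left(13,-8 \right)} + \left(-2\right) 16 g{\left(6 \right)} = \left(- \frac{32}{45} - 13\right) + \left(-2\right) 16 \left(-6\right) = \left(- \frac{32}{45} - 13\right) - -192 = - \frac{617}{45} + 192 = \frac{8023}{45}$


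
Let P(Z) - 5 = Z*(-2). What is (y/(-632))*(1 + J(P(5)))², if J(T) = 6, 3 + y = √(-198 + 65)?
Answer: 147/632 - 49*I*√133/632 ≈ 0.23259 - 0.89414*I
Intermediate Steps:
y = -3 + I*√133 (y = -3 + √(-198 + 65) = -3 + √(-133) = -3 + I*√133 ≈ -3.0 + 11.533*I)
P(Z) = 5 - 2*Z (P(Z) = 5 + Z*(-2) = 5 - 2*Z)
(y/(-632))*(1 + J(P(5)))² = ((-3 + I*√133)/(-632))*(1 + 6)² = ((-3 + I*√133)*(-1/632))*7² = (3/632 - I*√133/632)*49 = 147/632 - 49*I*√133/632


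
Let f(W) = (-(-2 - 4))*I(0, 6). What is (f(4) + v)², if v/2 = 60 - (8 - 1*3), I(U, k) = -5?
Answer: 6400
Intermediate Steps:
f(W) = -30 (f(W) = -(-2 - 4)*(-5) = -1*(-6)*(-5) = 6*(-5) = -30)
v = 110 (v = 2*(60 - (8 - 1*3)) = 2*(60 - (8 - 3)) = 2*(60 - 1*5) = 2*(60 - 5) = 2*55 = 110)
(f(4) + v)² = (-30 + 110)² = 80² = 6400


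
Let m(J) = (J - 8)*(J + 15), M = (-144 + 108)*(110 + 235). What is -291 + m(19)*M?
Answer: -4645371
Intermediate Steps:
M = -12420 (M = -36*345 = -12420)
m(J) = (-8 + J)*(15 + J)
-291 + m(19)*M = -291 + (-120 + 19² + 7*19)*(-12420) = -291 + (-120 + 361 + 133)*(-12420) = -291 + 374*(-12420) = -291 - 4645080 = -4645371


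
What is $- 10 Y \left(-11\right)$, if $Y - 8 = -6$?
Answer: $220$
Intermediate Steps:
$Y = 2$ ($Y = 8 - 6 = 2$)
$- 10 Y \left(-11\right) = \left(-10\right) 2 \left(-11\right) = \left(-20\right) \left(-11\right) = 220$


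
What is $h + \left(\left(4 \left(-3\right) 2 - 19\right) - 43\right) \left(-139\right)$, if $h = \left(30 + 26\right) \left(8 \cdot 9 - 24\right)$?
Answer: $14642$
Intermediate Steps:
$h = 2688$ ($h = 56 \left(72 - 24\right) = 56 \cdot 48 = 2688$)
$h + \left(\left(4 \left(-3\right) 2 - 19\right) - 43\right) \left(-139\right) = 2688 + \left(\left(4 \left(-3\right) 2 - 19\right) - 43\right) \left(-139\right) = 2688 + \left(\left(\left(-12\right) 2 - 19\right) - 43\right) \left(-139\right) = 2688 + \left(\left(-24 - 19\right) - 43\right) \left(-139\right) = 2688 + \left(-43 - 43\right) \left(-139\right) = 2688 - -11954 = 2688 + 11954 = 14642$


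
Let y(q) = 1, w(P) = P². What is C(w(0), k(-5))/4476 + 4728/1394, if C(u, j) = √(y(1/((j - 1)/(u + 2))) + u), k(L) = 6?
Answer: 10581961/3119772 ≈ 3.3919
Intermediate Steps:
C(u, j) = √(1 + u)
C(w(0), k(-5))/4476 + 4728/1394 = √(1 + 0²)/4476 + 4728/1394 = √(1 + 0)*(1/4476) + 4728*(1/1394) = √1*(1/4476) + 2364/697 = 1*(1/4476) + 2364/697 = 1/4476 + 2364/697 = 10581961/3119772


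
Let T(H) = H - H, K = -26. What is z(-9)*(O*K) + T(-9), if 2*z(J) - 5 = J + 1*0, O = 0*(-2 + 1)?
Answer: 0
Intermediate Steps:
O = 0 (O = 0*(-1) = 0)
z(J) = 5/2 + J/2 (z(J) = 5/2 + (J + 1*0)/2 = 5/2 + (J + 0)/2 = 5/2 + J/2)
T(H) = 0
z(-9)*(O*K) + T(-9) = (5/2 + (1/2)*(-9))*(0*(-26)) + 0 = (5/2 - 9/2)*0 + 0 = -2*0 + 0 = 0 + 0 = 0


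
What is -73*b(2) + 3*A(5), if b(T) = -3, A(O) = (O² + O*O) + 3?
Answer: 378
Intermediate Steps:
A(O) = 3 + 2*O² (A(O) = (O² + O²) + 3 = 2*O² + 3 = 3 + 2*O²)
-73*b(2) + 3*A(5) = -73*(-3) + 3*(3 + 2*5²) = 219 + 3*(3 + 2*25) = 219 + 3*(3 + 50) = 219 + 3*53 = 219 + 159 = 378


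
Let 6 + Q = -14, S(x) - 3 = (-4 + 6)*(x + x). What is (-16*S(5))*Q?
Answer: 7360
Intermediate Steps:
S(x) = 3 + 4*x (S(x) = 3 + (-4 + 6)*(x + x) = 3 + 2*(2*x) = 3 + 4*x)
Q = -20 (Q = -6 - 14 = -20)
(-16*S(5))*Q = -16*(3 + 4*5)*(-20) = -16*(3 + 20)*(-20) = -16*23*(-20) = -368*(-20) = 7360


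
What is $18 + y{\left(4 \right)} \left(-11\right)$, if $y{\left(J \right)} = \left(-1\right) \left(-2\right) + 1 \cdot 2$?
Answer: $-26$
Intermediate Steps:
$y{\left(J \right)} = 4$ ($y{\left(J \right)} = 2 + 2 = 4$)
$18 + y{\left(4 \right)} \left(-11\right) = 18 + 4 \left(-11\right) = 18 - 44 = -26$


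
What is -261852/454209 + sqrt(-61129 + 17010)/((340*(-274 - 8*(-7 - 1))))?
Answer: -87284/151403 - I*sqrt(44119)/71400 ≈ -0.5765 - 0.0029418*I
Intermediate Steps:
-261852/454209 + sqrt(-61129 + 17010)/((340*(-274 - 8*(-7 - 1)))) = -261852*1/454209 + sqrt(-44119)/((340*(-274 - 8*(-8)))) = -87284/151403 + (I*sqrt(44119))/((340*(-274 + 64))) = -87284/151403 + (I*sqrt(44119))/((340*(-210))) = -87284/151403 + (I*sqrt(44119))/(-71400) = -87284/151403 + (I*sqrt(44119))*(-1/71400) = -87284/151403 - I*sqrt(44119)/71400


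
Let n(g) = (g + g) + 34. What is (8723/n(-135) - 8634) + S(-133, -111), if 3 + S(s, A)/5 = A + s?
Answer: -2337807/236 ≈ -9906.0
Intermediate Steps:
n(g) = 34 + 2*g (n(g) = 2*g + 34 = 34 + 2*g)
S(s, A) = -15 + 5*A + 5*s (S(s, A) = -15 + 5*(A + s) = -15 + (5*A + 5*s) = -15 + 5*A + 5*s)
(8723/n(-135) - 8634) + S(-133, -111) = (8723/(34 + 2*(-135)) - 8634) + (-15 + 5*(-111) + 5*(-133)) = (8723/(34 - 270) - 8634) + (-15 - 555 - 665) = (8723/(-236) - 8634) - 1235 = (8723*(-1/236) - 8634) - 1235 = (-8723/236 - 8634) - 1235 = -2046347/236 - 1235 = -2337807/236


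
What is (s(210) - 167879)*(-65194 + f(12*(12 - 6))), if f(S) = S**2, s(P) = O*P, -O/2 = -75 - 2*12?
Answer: 7579202990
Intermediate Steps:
O = 198 (O = -2*(-75 - 2*12) = -2*(-75 - 24) = -2*(-99) = 198)
s(P) = 198*P
(s(210) - 167879)*(-65194 + f(12*(12 - 6))) = (198*210 - 167879)*(-65194 + (12*(12 - 6))**2) = (41580 - 167879)*(-65194 + (12*6)**2) = -126299*(-65194 + 72**2) = -126299*(-65194 + 5184) = -126299*(-60010) = 7579202990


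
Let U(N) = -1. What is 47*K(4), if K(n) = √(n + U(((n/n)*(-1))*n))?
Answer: 47*√3 ≈ 81.406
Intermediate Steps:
K(n) = √(-1 + n) (K(n) = √(n - 1) = √(-1 + n))
47*K(4) = 47*√(-1 + 4) = 47*√3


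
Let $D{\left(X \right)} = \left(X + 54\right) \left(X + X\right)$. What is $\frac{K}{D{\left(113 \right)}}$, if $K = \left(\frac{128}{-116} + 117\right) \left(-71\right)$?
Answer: $- \frac{238631}{1094518} \approx -0.21802$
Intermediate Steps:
$K = - \frac{238631}{29}$ ($K = \left(128 \left(- \frac{1}{116}\right) + 117\right) \left(-71\right) = \left(- \frac{32}{29} + 117\right) \left(-71\right) = \frac{3361}{29} \left(-71\right) = - \frac{238631}{29} \approx -8228.7$)
$D{\left(X \right)} = 2 X \left(54 + X\right)$ ($D{\left(X \right)} = \left(54 + X\right) 2 X = 2 X \left(54 + X\right)$)
$\frac{K}{D{\left(113 \right)}} = - \frac{238631}{29 \cdot 2 \cdot 113 \left(54 + 113\right)} = - \frac{238631}{29 \cdot 2 \cdot 113 \cdot 167} = - \frac{238631}{29 \cdot 37742} = \left(- \frac{238631}{29}\right) \frac{1}{37742} = - \frac{238631}{1094518}$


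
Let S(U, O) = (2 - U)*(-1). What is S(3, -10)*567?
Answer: 567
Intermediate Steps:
S(U, O) = -2 + U
S(3, -10)*567 = (-2 + 3)*567 = 1*567 = 567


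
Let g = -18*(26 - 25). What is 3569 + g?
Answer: 3551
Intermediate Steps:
g = -18 (g = -18*1 = -18)
3569 + g = 3569 - 18 = 3551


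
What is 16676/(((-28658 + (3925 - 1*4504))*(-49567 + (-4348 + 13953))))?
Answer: 8338/584184497 ≈ 1.4273e-5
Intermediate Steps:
16676/(((-28658 + (3925 - 1*4504))*(-49567 + (-4348 + 13953)))) = 16676/(((-28658 + (3925 - 4504))*(-49567 + 9605))) = 16676/(((-28658 - 579)*(-39962))) = 16676/((-29237*(-39962))) = 16676/1168368994 = 16676*(1/1168368994) = 8338/584184497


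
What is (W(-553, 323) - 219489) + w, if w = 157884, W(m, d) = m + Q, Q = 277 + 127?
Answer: -61754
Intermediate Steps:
Q = 404
W(m, d) = 404 + m (W(m, d) = m + 404 = 404 + m)
(W(-553, 323) - 219489) + w = ((404 - 553) - 219489) + 157884 = (-149 - 219489) + 157884 = -219638 + 157884 = -61754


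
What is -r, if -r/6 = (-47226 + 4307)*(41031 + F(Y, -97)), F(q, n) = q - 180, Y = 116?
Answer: -10549576038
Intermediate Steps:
F(q, n) = -180 + q
r = 10549576038 (r = -6*(-47226 + 4307)*(41031 + (-180 + 116)) = -(-257514)*(41031 - 64) = -(-257514)*40967 = -6*(-1758262673) = 10549576038)
-r = -1*10549576038 = -10549576038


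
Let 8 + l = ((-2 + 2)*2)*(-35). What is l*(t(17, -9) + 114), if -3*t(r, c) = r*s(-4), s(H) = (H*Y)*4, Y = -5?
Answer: 8144/3 ≈ 2714.7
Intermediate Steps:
s(H) = -20*H (s(H) = (H*(-5))*4 = -5*H*4 = -20*H)
t(r, c) = -80*r/3 (t(r, c) = -r*(-20*(-4))/3 = -r*80/3 = -80*r/3)
l = -8 (l = -8 + ((-2 + 2)*2)*(-35) = -8 + (0*2)*(-35) = -8 + 0*(-35) = -8 + 0 = -8)
l*(t(17, -9) + 114) = -8*(-80/3*17 + 114) = -8*(-1360/3 + 114) = -8*(-1018/3) = 8144/3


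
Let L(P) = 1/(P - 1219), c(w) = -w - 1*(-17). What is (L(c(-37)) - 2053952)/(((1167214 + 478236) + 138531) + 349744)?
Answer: -2392854081/2485789625 ≈ -0.96261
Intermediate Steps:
c(w) = 17 - w (c(w) = -w + 17 = 17 - w)
L(P) = 1/(-1219 + P)
(L(c(-37)) - 2053952)/(((1167214 + 478236) + 138531) + 349744) = (1/(-1219 + (17 - 1*(-37))) - 2053952)/(((1167214 + 478236) + 138531) + 349744) = (1/(-1219 + (17 + 37)) - 2053952)/((1645450 + 138531) + 349744) = (1/(-1219 + 54) - 2053952)/(1783981 + 349744) = (1/(-1165) - 2053952)/2133725 = (-1/1165 - 2053952)*(1/2133725) = -2392854081/1165*1/2133725 = -2392854081/2485789625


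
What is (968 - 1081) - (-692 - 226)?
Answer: 805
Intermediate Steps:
(968 - 1081) - (-692 - 226) = -113 - 1*(-918) = -113 + 918 = 805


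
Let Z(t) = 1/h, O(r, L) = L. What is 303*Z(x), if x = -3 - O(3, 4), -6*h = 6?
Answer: -303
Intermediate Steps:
h = -1 (h = -⅙*6 = -1)
x = -7 (x = -3 - 1*4 = -3 - 4 = -7)
Z(t) = -1 (Z(t) = 1/(-1) = -1)
303*Z(x) = 303*(-1) = -303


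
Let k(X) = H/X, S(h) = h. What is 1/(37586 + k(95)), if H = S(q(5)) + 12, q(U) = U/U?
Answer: 95/3570683 ≈ 2.6606e-5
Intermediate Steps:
q(U) = 1
H = 13 (H = 1 + 12 = 13)
k(X) = 13/X
1/(37586 + k(95)) = 1/(37586 + 13/95) = 1/(3570683/95) = 95/3570683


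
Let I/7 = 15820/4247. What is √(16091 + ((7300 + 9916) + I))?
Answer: √601228971543/4247 ≈ 182.57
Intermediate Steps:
I = 110740/4247 (I = 7*(15820/4247) = 110740/4247 ≈ 26.075)
√(16091 + ((7300 + 9916) + I)) = √(16091 + ((7300 + 9916) + 110740/4247)) = √(16091 + (17216 + 110740/4247)) = √(16091 + 73227092/4247) = √(141565569/4247) = √601228971543/4247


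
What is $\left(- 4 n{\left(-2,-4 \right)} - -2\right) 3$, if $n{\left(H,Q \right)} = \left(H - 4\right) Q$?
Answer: $-282$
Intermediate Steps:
$n{\left(H,Q \right)} = Q \left(-4 + H\right)$ ($n{\left(H,Q \right)} = \left(-4 + H\right) Q = Q \left(-4 + H\right)$)
$\left(- 4 n{\left(-2,-4 \right)} - -2\right) 3 = \left(- 4 \left(- 4 \left(-4 - 2\right)\right) - -2\right) 3 = \left(- 4 \left(\left(-4\right) \left(-6\right)\right) + \left(-2 + 4\right)\right) 3 = \left(\left(-4\right) 24 + 2\right) 3 = \left(-96 + 2\right) 3 = \left(-94\right) 3 = -282$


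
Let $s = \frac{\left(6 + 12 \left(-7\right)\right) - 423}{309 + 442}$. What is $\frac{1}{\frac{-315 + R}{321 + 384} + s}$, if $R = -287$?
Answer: $- \frac{529455}{805307} \approx -0.65746$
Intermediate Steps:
$s = - \frac{501}{751}$ ($s = \frac{\left(6 - 84\right) - 423}{751} = \left(-78 - 423\right) \frac{1}{751} = \left(-501\right) \frac{1}{751} = - \frac{501}{751} \approx -0.66711$)
$\frac{1}{\frac{-315 + R}{321 + 384} + s} = \frac{1}{\frac{-315 - 287}{321 + 384} - \frac{501}{751}} = \frac{1}{- \frac{602}{705} - \frac{501}{751}} = \frac{1}{- \frac{805307}{529455}} = - \frac{529455}{805307}$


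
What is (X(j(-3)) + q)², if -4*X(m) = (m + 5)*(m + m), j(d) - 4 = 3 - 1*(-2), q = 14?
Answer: 2401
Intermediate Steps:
j(d) = 9 (j(d) = 4 + (3 - 1*(-2)) = 4 + (3 + 2) = 4 + 5 = 9)
X(m) = -m*(5 + m)/2 (X(m) = -(m + 5)*(m + m)/4 = -(5 + m)*2*m/4 = -m*(5 + m)/2)
(X(j(-3)) + q)² = (-½*9*(5 + 9) + 14)² = (-½*9*14 + 14)² = (-63 + 14)² = (-49)² = 2401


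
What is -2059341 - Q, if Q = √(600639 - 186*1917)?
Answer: -2059341 - √244077 ≈ -2.0598e+6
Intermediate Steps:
Q = √244077 (Q = √(600639 - 356562) = √244077 ≈ 494.04)
-2059341 - Q = -2059341 - √244077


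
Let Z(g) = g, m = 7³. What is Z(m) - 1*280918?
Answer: -280575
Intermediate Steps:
m = 343
Z(m) - 1*280918 = 343 - 1*280918 = 343 - 280918 = -280575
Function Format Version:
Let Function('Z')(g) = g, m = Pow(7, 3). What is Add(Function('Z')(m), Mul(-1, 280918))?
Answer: -280575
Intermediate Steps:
m = 343
Add(Function('Z')(m), Mul(-1, 280918)) = Add(343, Mul(-1, 280918)) = Add(343, -280918) = -280575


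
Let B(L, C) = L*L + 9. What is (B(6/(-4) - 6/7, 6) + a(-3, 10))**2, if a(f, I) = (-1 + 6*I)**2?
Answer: 469401746641/38416 ≈ 1.2219e+7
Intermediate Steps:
B(L, C) = 9 + L**2 (B(L, C) = L**2 + 9 = 9 + L**2)
(B(6/(-4) - 6/7, 6) + a(-3, 10))**2 = ((9 + (6/(-4) - 6/7)**2) + (-1 + 6*10)**2)**2 = ((9 + (6*(-1/4) - 6*1/7)**2) + (-1 + 60)**2)**2 = ((9 + (-3/2 - 6/7)**2) + 59**2)**2 = ((9 + (-33/14)**2) + 3481)**2 = ((9 + 1089/196) + 3481)**2 = (2853/196 + 3481)**2 = (685129/196)**2 = 469401746641/38416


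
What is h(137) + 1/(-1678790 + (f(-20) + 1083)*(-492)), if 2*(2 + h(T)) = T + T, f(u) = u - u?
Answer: 298569509/2211626 ≈ 135.00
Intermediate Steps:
f(u) = 0
h(T) = -2 + T (h(T) = -2 + (T + T)/2 = -2 + (2*T)/2 = -2 + T)
h(137) + 1/(-1678790 + (f(-20) + 1083)*(-492)) = (-2 + 137) + 1/(-1678790 + (0 + 1083)*(-492)) = 135 + 1/(-1678790 + 1083*(-492)) = 135 + 1/(-1678790 - 532836) = 135 + 1/(-2211626) = 135 - 1/2211626 = 298569509/2211626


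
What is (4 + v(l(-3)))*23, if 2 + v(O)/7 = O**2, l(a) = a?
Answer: 1219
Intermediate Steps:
v(O) = -14 + 7*O**2
(4 + v(l(-3)))*23 = (4 + (-14 + 7*(-3)**2))*23 = (4 + (-14 + 7*9))*23 = (4 + (-14 + 63))*23 = (4 + 49)*23 = 53*23 = 1219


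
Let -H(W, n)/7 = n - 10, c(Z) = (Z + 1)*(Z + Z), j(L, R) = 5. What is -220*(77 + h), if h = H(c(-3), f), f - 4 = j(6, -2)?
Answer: -18480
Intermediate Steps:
c(Z) = 2*Z*(1 + Z) (c(Z) = (1 + Z)*(2*Z) = 2*Z*(1 + Z))
f = 9 (f = 4 + 5 = 9)
H(W, n) = 70 - 7*n (H(W, n) = -7*(n - 10) = -7*(-10 + n) = 70 - 7*n)
h = 7 (h = 70 - 7*9 = 70 - 63 = 7)
-220*(77 + h) = -220*(77 + 7) = -220*84 = -18480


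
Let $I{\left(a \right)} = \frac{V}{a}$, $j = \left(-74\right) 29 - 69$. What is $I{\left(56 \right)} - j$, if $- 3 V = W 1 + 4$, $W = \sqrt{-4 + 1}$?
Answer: $\frac{93029}{42} - \frac{i \sqrt{3}}{168} \approx 2215.0 - 0.01031 i$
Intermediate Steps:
$j = -2215$ ($j = -2146 - 69 = -2215$)
$W = i \sqrt{3}$ ($W = \sqrt{-3} = i \sqrt{3} \approx 1.732 i$)
$V = - \frac{4}{3} - \frac{i \sqrt{3}}{3}$ ($V = - \frac{i \sqrt{3} \cdot 1 + 4}{3} = - \frac{i \sqrt{3} + 4}{3} = - \frac{4 + i \sqrt{3}}{3} = - \frac{4}{3} - \frac{i \sqrt{3}}{3} \approx -1.3333 - 0.57735 i$)
$I{\left(a \right)} = \frac{- \frac{4}{3} - \frac{i \sqrt{3}}{3}}{a}$
$I{\left(56 \right)} - j = \frac{-4 - i \sqrt{3}}{3 \cdot 56} - -2215 = \frac{1}{3} \cdot \frac{1}{56} \left(-4 - i \sqrt{3}\right) + 2215 = \left(- \frac{1}{42} - \frac{i \sqrt{3}}{168}\right) + 2215 = \frac{93029}{42} - \frac{i \sqrt{3}}{168}$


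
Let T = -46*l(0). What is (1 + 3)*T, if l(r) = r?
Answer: 0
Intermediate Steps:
T = 0 (T = -46*0 = 0)
(1 + 3)*T = (1 + 3)*0 = 4*0 = 0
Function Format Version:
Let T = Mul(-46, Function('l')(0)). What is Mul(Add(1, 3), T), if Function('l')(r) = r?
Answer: 0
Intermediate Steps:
T = 0 (T = Mul(-46, 0) = 0)
Mul(Add(1, 3), T) = Mul(Add(1, 3), 0) = Mul(4, 0) = 0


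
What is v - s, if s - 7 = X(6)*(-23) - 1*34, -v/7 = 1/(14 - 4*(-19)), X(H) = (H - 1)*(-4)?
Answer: -38977/90 ≈ -433.08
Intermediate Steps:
X(H) = 4 - 4*H (X(H) = (-1 + H)*(-4) = 4 - 4*H)
v = -7/90 (v = -7/(14 - 4*(-19)) = -7/(14 + 76) = -7/90 ≈ -0.077778)
s = 433 (s = 7 + ((4 - 4*6)*(-23) - 1*34) = 7 + ((4 - 24)*(-23) - 34) = 7 + (-20*(-23) - 34) = 7 + (460 - 34) = 7 + 426 = 433)
v - s = -7/90 - 1*433 = -7/90 - 433 = -38977/90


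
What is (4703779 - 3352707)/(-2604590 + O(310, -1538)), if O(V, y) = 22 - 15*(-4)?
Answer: -337768/651127 ≈ -0.51874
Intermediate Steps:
O(V, y) = 82 (O(V, y) = 22 + 60 = 82)
(4703779 - 3352707)/(-2604590 + O(310, -1538)) = (4703779 - 3352707)/(-2604590 + 82) = 1351072/(-2604508) = 1351072*(-1/2604508) = -337768/651127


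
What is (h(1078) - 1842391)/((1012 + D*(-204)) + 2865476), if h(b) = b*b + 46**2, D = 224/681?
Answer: -153949357/650677544 ≈ -0.23660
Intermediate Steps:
D = 224/681 (D = 224*(1/681) = 224/681 ≈ 0.32893)
h(b) = 2116 + b**2 (h(b) = b**2 + 2116 = 2116 + b**2)
(h(1078) - 1842391)/((1012 + D*(-204)) + 2865476) = ((2116 + 1078**2) - 1842391)/((1012 + (224/681)*(-204)) + 2865476) = ((2116 + 1162084) - 1842391)/((1012 - 15232/227) + 2865476) = (1164200 - 1842391)/(214492/227 + 2865476) = -678191/650677544/227 = -678191*227/650677544 = -153949357/650677544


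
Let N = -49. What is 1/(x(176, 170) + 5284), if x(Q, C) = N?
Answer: 1/5235 ≈ 0.00019102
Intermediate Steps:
x(Q, C) = -49
1/(x(176, 170) + 5284) = 1/(-49 + 5284) = 1/5235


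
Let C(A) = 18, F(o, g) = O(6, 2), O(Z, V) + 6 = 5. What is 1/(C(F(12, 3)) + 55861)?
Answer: 1/55879 ≈ 1.7896e-5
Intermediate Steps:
O(Z, V) = -1 (O(Z, V) = -6 + 5 = -1)
F(o, g) = -1
1/(C(F(12, 3)) + 55861) = 1/(18 + 55861) = 1/55879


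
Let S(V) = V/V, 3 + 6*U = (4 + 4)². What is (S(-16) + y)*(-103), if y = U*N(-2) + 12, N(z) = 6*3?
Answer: -20188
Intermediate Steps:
U = 61/6 (U = -½ + (4 + 4)²/6 = -½ + (⅙)*8² = -½ + (⅙)*64 = -½ + 32/3 = 61/6 ≈ 10.167)
N(z) = 18
y = 195 (y = (61/6)*18 + 12 = 183 + 12 = 195)
S(V) = 1
(S(-16) + y)*(-103) = (1 + 195)*(-103) = 196*(-103) = -20188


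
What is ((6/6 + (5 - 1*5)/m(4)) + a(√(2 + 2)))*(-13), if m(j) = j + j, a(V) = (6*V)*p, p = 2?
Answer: -325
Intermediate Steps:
a(V) = 12*V (a(V) = (6*V)*2 = 12*V)
m(j) = 2*j
((6/6 + (5 - 1*5)/m(4)) + a(√(2 + 2)))*(-13) = ((6/6 + (5 - 1*5)/((2*4))) + 12*√(2 + 2))*(-13) = ((6*(⅙) + (5 - 5)/8) + 12*√4)*(-13) = ((1 + 0*(⅛)) + 12*2)*(-13) = ((1 + 0) + 24)*(-13) = (1 + 24)*(-13) = 25*(-13) = -325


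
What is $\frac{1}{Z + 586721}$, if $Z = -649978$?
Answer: $- \frac{1}{63257} \approx -1.5809 \cdot 10^{-5}$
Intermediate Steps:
$\frac{1}{Z + 586721} = \frac{1}{-649978 + 586721} = \frac{1}{-63257} = - \frac{1}{63257}$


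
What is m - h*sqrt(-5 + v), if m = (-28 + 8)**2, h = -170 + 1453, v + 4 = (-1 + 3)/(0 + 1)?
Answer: 400 - 1283*I*sqrt(7) ≈ 400.0 - 3394.5*I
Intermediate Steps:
v = -2 (v = -4 + (-1 + 3)/(0 + 1) = -4 + 2/1 = -4 + 2*1 = -4 + 2 = -2)
h = 1283
m = 400 (m = (-20)**2 = 400)
m - h*sqrt(-5 + v) = 400 - 1283*sqrt(-5 - 2) = 400 - 1283*sqrt(-7) = 400 - 1283*I*sqrt(7)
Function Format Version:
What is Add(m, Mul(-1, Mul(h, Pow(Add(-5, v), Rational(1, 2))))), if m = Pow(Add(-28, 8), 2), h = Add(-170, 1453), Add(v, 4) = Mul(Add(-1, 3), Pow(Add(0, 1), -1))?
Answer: Add(400, Mul(-1283, I, Pow(7, Rational(1, 2)))) ≈ Add(400.00, Mul(-3394.5, I))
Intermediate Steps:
v = -2 (v = Add(-4, Mul(Add(-1, 3), Pow(Add(0, 1), -1))) = Add(-4, Mul(2, Pow(1, -1))) = Add(-4, Mul(2, 1)) = Add(-4, 2) = -2)
h = 1283
m = 400 (m = Pow(-20, 2) = 400)
Add(m, Mul(-1, Mul(h, Pow(Add(-5, v), Rational(1, 2))))) = Add(400, Mul(-1, Mul(1283, Pow(Add(-5, -2), Rational(1, 2))))) = Add(400, Mul(-1, Mul(1283, Pow(-7, Rational(1, 2))))) = Add(400, Mul(-1, Mul(1283, Mul(I, Pow(7, Rational(1, 2)))))) = Add(400, Mul(-1, Mul(1283, I, Pow(7, Rational(1, 2))))) = Add(400, Mul(-1283, I, Pow(7, Rational(1, 2))))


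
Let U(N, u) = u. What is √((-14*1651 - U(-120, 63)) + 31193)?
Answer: 4*√501 ≈ 89.532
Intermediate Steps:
√((-14*1651 - U(-120, 63)) + 31193) = √((-14*1651 - 1*63) + 31193) = √((-23114 - 63) + 31193) = √(-23177 + 31193) = √8016 = 4*√501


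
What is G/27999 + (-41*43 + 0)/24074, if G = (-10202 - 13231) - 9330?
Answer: -279366233/224682642 ≈ -1.2434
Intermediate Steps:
G = -32763 (G = -23433 - 9330 = -32763)
G/27999 + (-41*43 + 0)/24074 = -32763/27999 + (-41*43 + 0)/24074 = -32763*1/27999 + (-1763 + 0)*(1/24074) = -10921/9333 - 1763*1/24074 = -10921/9333 - 1763/24074 = -279366233/224682642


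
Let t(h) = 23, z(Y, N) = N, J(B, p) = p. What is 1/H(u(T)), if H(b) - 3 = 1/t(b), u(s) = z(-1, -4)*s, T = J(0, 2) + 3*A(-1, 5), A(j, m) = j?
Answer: 23/70 ≈ 0.32857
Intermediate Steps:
T = -1 (T = 2 + 3*(-1) = 2 - 3 = -1)
u(s) = -4*s
H(b) = 70/23 (H(b) = 3 + 1/23 = 70/23)
1/H(u(T)) = 1/(70/23) = 23/70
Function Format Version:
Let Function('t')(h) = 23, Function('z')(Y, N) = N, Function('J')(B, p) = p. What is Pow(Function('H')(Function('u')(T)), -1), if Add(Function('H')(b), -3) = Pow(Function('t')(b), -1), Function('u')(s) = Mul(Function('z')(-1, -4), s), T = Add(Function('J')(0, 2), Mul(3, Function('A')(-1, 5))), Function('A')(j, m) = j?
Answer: Rational(23, 70) ≈ 0.32857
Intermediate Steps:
T = -1 (T = Add(2, Mul(3, -1)) = Add(2, -3) = -1)
Function('u')(s) = Mul(-4, s)
Function('H')(b) = Rational(70, 23) (Function('H')(b) = Add(3, Pow(23, -1)) = Add(3, Rational(1, 23)) = Rational(70, 23))
Pow(Function('H')(Function('u')(T)), -1) = Pow(Rational(70, 23), -1) = Rational(23, 70)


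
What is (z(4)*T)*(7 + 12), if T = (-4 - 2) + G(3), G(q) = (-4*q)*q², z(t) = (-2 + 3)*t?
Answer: -8664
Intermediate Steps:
z(t) = t (z(t) = 1*t = t)
G(q) = -4*q³
T = -114 (T = (-4 - 2) - 4*3³ = -6 - 4*27 = -6 - 108 = -114)
(z(4)*T)*(7 + 12) = (4*(-114))*(7 + 12) = -456*19 = -8664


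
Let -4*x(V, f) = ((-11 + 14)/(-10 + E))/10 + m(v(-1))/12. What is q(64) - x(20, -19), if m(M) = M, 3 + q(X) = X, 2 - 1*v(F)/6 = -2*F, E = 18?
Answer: 19523/320 ≈ 61.009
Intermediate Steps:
v(F) = 12 + 12*F (v(F) = 12 - (-12)*F = 12 + 12*F)
q(X) = -3 + X
x(V, f) = -3/320 (x(V, f) = -(((-11 + 14)/(-10 + 18))/10 + (12 + 12*(-1))/12)/4 = -((3/8)*(⅒) + (12 - 12)*(1/12))/4 = -((3*(⅛))*(⅒) + 0*(1/12))/4 = -((3/8)*(⅒) + 0)/4 = -(3/80 + 0)/4 = -¼*3/80 = -3/320)
q(64) - x(20, -19) = (-3 + 64) - 1*(-3/320) = 61 + 3/320 = 19523/320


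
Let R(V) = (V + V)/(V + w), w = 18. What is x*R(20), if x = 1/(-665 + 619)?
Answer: -10/437 ≈ -0.022883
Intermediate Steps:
R(V) = 2*V/(18 + V) (R(V) = (V + V)/(V + 18) = (2*V)/(18 + V) = 2*V/(18 + V))
x = -1/46 (x = 1/(-46) = -1/46 ≈ -0.021739)
x*R(20) = -20/(23*(18 + 20)) = -20/(23*38) = -1/46*20/19 = -10/437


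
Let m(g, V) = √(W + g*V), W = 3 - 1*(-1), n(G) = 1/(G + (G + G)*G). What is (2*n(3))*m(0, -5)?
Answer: 4/21 ≈ 0.19048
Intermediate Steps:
n(G) = 1/(G + 2*G²) (n(G) = 1/(G + (2*G)*G) = 1/(G + 2*G²))
W = 4 (W = 3 + 1 = 4)
m(g, V) = √(4 + V*g) (m(g, V) = √(4 + g*V) = √(4 + V*g))
(2*n(3))*m(0, -5) = (2*(1/(3*(1 + 2*3))))*√(4 - 5*0) = (2*(1/(3*(1 + 6))))*√(4 + 0) = (2*((⅓)/7))*√4 = (2*((⅓)*(⅐)))*2 = (2*(1/21))*2 = (2/21)*2 = 4/21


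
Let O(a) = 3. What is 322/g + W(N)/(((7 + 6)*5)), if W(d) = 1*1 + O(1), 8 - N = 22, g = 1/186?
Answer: 3892984/65 ≈ 59892.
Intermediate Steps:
g = 1/186 ≈ 0.0053763
N = -14 (N = 8 - 1*22 = 8 - 22 = -14)
W(d) = 4 (W(d) = 1*1 + 3 = 1 + 3 = 4)
322/g + W(N)/(((7 + 6)*5)) = 322/(1/186) + 4/(((7 + 6)*5)) = 322*186 + 4/((13*5)) = 59892 + 4/65 = 3892984/65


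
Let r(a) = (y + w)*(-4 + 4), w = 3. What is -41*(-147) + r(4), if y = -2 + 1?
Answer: 6027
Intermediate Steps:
y = -1
r(a) = 0 (r(a) = (-1 + 3)*(-4 + 4) = 2*0 = 0)
-41*(-147) + r(4) = -41*(-147) + 0 = 6027 + 0 = 6027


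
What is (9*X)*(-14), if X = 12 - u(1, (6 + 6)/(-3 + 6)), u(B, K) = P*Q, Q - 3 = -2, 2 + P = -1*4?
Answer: -2268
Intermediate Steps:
P = -6 (P = -2 - 1*4 = -2 - 4 = -6)
Q = 1 (Q = 3 - 2 = 1)
u(B, K) = -6 (u(B, K) = -6*1 = -6)
X = 18 (X = 12 - 1*(-6) = 12 + 6 = 18)
(9*X)*(-14) = (9*18)*(-14) = 162*(-14) = -2268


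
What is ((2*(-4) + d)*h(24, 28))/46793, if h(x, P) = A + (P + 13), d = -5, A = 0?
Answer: -533/46793 ≈ -0.011391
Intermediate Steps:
h(x, P) = 13 + P (h(x, P) = 0 + (P + 13) = 0 + (13 + P) = 13 + P)
((2*(-4) + d)*h(24, 28))/46793 = ((2*(-4) - 5)*(13 + 28))/46793 = ((-8 - 5)*41)*(1/46793) = -13*41*(1/46793) = -533*1/46793 = -533/46793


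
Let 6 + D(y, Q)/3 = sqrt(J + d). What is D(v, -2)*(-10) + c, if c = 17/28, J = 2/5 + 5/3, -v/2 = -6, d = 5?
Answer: 5057/28 - 2*sqrt(1590) ≈ 100.86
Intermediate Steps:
v = 12 (v = -2*(-6) = 12)
J = 31/15 (J = 2*(1/5) + 5*(1/3) = 2/5 + 5/3 = 31/15 ≈ 2.0667)
D(y, Q) = -18 + sqrt(1590)/5 (D(y, Q) = -18 + 3*sqrt(31/15 + 5) = -18 + 3*sqrt(106/15) = -18 + 3*(sqrt(1590)/15) = -18 + sqrt(1590)/5)
c = 17/28 (c = 17*(1/28) = 17/28 ≈ 0.60714)
D(v, -2)*(-10) + c = (-18 + sqrt(1590)/5)*(-10) + 17/28 = (180 - 2*sqrt(1590)) + 17/28 = 5057/28 - 2*sqrt(1590)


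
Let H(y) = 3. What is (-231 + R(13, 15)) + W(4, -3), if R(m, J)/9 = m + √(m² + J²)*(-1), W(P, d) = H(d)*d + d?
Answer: -126 - 9*√394 ≈ -304.65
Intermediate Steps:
W(P, d) = 4*d (W(P, d) = 3*d + d = 4*d)
R(m, J) = -9*√(J² + m²) + 9*m (R(m, J) = 9*(m + √(m² + J²)*(-1)) = 9*(m + √(J² + m²)*(-1)) = 9*(m - √(J² + m²)) = -9*√(J² + m²) + 9*m)
(-231 + R(13, 15)) + W(4, -3) = (-231 + (-9*√(15² + 13²) + 9*13)) + 4*(-3) = (-231 + (-9*√(225 + 169) + 117)) - 12 = (-231 + (-9*√394 + 117)) - 12 = (-231 + (117 - 9*√394)) - 12 = (-114 - 9*√394) - 12 = -126 - 9*√394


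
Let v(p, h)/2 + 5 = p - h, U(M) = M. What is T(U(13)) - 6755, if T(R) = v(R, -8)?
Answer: -6723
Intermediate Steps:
v(p, h) = -10 - 2*h + 2*p (v(p, h) = -10 + 2*(p - h) = -10 + (-2*h + 2*p) = -10 - 2*h + 2*p)
T(R) = 6 + 2*R (T(R) = -10 - 2*(-8) + 2*R = -10 + 16 + 2*R = 6 + 2*R)
T(U(13)) - 6755 = (6 + 2*13) - 6755 = (6 + 26) - 6755 = 32 - 6755 = -6723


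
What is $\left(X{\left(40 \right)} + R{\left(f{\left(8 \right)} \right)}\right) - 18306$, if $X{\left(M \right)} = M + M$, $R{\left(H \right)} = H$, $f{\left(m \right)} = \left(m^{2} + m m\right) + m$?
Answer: $-18090$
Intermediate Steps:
$f{\left(m \right)} = m + 2 m^{2}$ ($f{\left(m \right)} = \left(m^{2} + m^{2}\right) + m = 2 m^{2} + m = m + 2 m^{2}$)
$X{\left(M \right)} = 2 M$
$\left(X{\left(40 \right)} + R{\left(f{\left(8 \right)} \right)}\right) - 18306 = \left(2 \cdot 40 + 8 \left(1 + 2 \cdot 8\right)\right) - 18306 = \left(80 + 8 \left(1 + 16\right)\right) - 18306 = \left(80 + 8 \cdot 17\right) - 18306 = \left(80 + 136\right) - 18306 = 216 - 18306 = -18090$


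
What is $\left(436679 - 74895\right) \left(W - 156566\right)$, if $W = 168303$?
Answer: $4246258808$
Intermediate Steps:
$\left(436679 - 74895\right) \left(W - 156566\right) = \left(436679 - 74895\right) \left(168303 - 156566\right) = 361784 \cdot 11737 = 4246258808$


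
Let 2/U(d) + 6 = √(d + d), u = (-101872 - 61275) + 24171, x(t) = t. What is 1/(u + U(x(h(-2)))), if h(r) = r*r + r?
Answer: -2/277953 ≈ -7.1955e-6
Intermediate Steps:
h(r) = r + r² (h(r) = r² + r = r + r²)
u = -138976 (u = -163147 + 24171 = -138976)
U(d) = 2/(-6 + √2*√d) (U(d) = 2/(-6 + √(d + d)) = 2/(-6 + √(2*d)) = 2/(-6 + √2*√d))
1/(u + U(x(h(-2)))) = 1/(-138976 + 2/(-6 + √2*√(-2*(1 - 2)))) = 1/(-138976 + 2/(-6 + √2*√(-2*(-1)))) = 1/(-138976 + 2/(-6 + √2*√2)) = 1/(-138976 + 2/(-6 + 2)) = 1/(-138976 + 2/(-4)) = 1/(-138976 + 2*(-¼)) = 1/(-138976 - ½) = 1/(-277953/2) = -2/277953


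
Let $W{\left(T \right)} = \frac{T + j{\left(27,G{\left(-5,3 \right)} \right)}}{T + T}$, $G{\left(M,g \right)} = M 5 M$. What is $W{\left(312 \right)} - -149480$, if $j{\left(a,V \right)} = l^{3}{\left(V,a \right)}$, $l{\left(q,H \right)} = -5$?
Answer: $\frac{93275707}{624} \approx 1.4948 \cdot 10^{5}$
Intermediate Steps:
$G{\left(M,g \right)} = 5 M^{2}$ ($G{\left(M,g \right)} = 5 M M = 5 M^{2}$)
$j{\left(a,V \right)} = -125$ ($j{\left(a,V \right)} = \left(-5\right)^{3} = -125$)
$W{\left(T \right)} = \frac{-125 + T}{2 T}$ ($W{\left(T \right)} = \frac{T - 125}{T + T} = \frac{-125 + T}{2 T}$)
$W{\left(312 \right)} - -149480 = \frac{-125 + 312}{2 \cdot 312} - -149480 = \frac{1}{2} \cdot \frac{1}{312} \cdot 187 + 149480 = \frac{187}{624} + 149480 = \frac{93275707}{624}$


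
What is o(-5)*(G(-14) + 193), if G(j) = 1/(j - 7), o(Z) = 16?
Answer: 64832/21 ≈ 3087.2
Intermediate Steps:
G(j) = 1/(-7 + j)
o(-5)*(G(-14) + 193) = 16*(1/(-7 - 14) + 193) = 16*(1/(-21) + 193) = 16*(-1/21 + 193) = 16*(4052/21) = 64832/21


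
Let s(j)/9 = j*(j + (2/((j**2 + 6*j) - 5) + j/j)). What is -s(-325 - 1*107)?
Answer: -308379188880/184027 ≈ -1.6757e+6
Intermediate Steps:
s(j) = 9*j*(1 + j + 2/(-5 + j**2 + 6*j)) (s(j) = 9*(j*(j + (2/((j**2 + 6*j) - 5) + j/j))) = 9*(j*(j + (2/(-5 + j**2 + 6*j) + 1))) = 9*(j*(j + (1 + 2/(-5 + j**2 + 6*j)))) = 9*(j*(1 + j + 2/(-5 + j**2 + 6*j))) = 9*j*(1 + j + 2/(-5 + j**2 + 6*j)))
-s(-325 - 1*107) = -9*(-325 - 1*107)*(-3 + (-325 - 1*107) + (-325 - 1*107)**3 + 7*(-325 - 1*107)**2)/(-5 + (-325 - 1*107)**2 + 6*(-325 - 1*107)) = -9*(-325 - 107)*(-3 + (-325 - 107) + (-325 - 107)**3 + 7*(-325 - 107)**2)/(-5 + (-325 - 107)**2 + 6*(-325 - 107)) = -9*(-432)*(-3 - 432 + (-432)**3 + 7*(-432)**2)/(-5 + (-432)**2 + 6*(-432)) = -9*(-432)*(-3 - 432 - 80621568 + 7*186624)/(-5 + 186624 - 2592) = -9*(-432)*(-3 - 432 - 80621568 + 1306368)/184027 = -9*(-432)*(-79315635)/184027 = -1*308379188880/184027 = -308379188880/184027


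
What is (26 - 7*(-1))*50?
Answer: 1650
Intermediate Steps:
(26 - 7*(-1))*50 = (26 + 7)*50 = 33*50 = 1650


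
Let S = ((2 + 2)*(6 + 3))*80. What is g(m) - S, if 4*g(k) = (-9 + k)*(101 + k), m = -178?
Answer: 2879/4 ≈ 719.75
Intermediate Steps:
g(k) = (-9 + k)*(101 + k)/4 (g(k) = ((-9 + k)*(101 + k))/4 = (-9 + k)*(101 + k)/4)
S = 2880 (S = (4*9)*80 = 36*80 = 2880)
g(m) - S = (-909/4 + 23*(-178) + (¼)*(-178)²) - 1*2880 = (-909/4 - 4094 + (¼)*31684) - 2880 = (-909/4 - 4094 + 7921) - 2880 = 14399/4 - 2880 = 2879/4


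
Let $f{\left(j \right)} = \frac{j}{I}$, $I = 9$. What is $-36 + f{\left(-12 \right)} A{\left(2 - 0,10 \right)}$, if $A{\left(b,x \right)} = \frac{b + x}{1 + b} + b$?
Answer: $-44$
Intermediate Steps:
$f{\left(j \right)} = \frac{j}{9}$
$A{\left(b,x \right)} = b + \frac{b + x}{1 + b}$ ($A{\left(b,x \right)} = \frac{b + x}{1 + b} + b = b + \frac{b + x}{1 + b}$)
$-36 + f{\left(-12 \right)} A{\left(2 - 0,10 \right)} = -36 + \frac{1}{9} \left(-12\right) \frac{10 + \left(2 - 0\right)^{2} + 2 \left(2 - 0\right)}{1 + \left(2 - 0\right)} = -36 - \frac{4 \frac{10 + \left(2 + 0\right)^{2} + 2 \left(2 + 0\right)}{1 + \left(2 + 0\right)}}{3} = -36 - \frac{4 \frac{10 + 2^{2} + 2 \cdot 2}{1 + 2}}{3} = -36 - \frac{4 \frac{10 + 4 + 4}{3}}{3} = -36 - \frac{4 \cdot \frac{1}{3} \cdot 18}{3} = -36 - 8 = -44$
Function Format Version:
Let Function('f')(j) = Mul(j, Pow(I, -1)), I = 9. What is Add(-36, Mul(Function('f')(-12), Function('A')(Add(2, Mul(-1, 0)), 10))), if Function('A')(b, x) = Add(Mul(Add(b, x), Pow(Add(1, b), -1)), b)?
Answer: -44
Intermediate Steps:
Function('f')(j) = Mul(Rational(1, 9), j) (Function('f')(j) = Mul(j, Pow(9, -1)) = Mul(j, Rational(1, 9)) = Mul(Rational(1, 9), j))
Function('A')(b, x) = Add(b, Mul(Pow(Add(1, b), -1), Add(b, x))) (Function('A')(b, x) = Add(Mul(Pow(Add(1, b), -1), Add(b, x)), b) = Add(b, Mul(Pow(Add(1, b), -1), Add(b, x))))
Add(-36, Mul(Function('f')(-12), Function('A')(Add(2, Mul(-1, 0)), 10))) = Add(-36, Mul(Mul(Rational(1, 9), -12), Mul(Pow(Add(1, Add(2, Mul(-1, 0))), -1), Add(10, Pow(Add(2, Mul(-1, 0)), 2), Mul(2, Add(2, Mul(-1, 0))))))) = Add(-36, Mul(Rational(-4, 3), Mul(Pow(Add(1, Add(2, 0)), -1), Add(10, Pow(Add(2, 0), 2), Mul(2, Add(2, 0)))))) = Add(-36, Mul(Rational(-4, 3), Mul(Pow(Add(1, 2), -1), Add(10, Pow(2, 2), Mul(2, 2))))) = Add(-36, Mul(Rational(-4, 3), Mul(Pow(3, -1), Add(10, 4, 4)))) = Add(-36, Mul(Rational(-4, 3), Mul(Rational(1, 3), 18))) = Add(-36, Mul(Rational(-4, 3), 6)) = Add(-36, -8) = -44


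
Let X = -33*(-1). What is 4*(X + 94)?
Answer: 508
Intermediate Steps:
X = 33
4*(X + 94) = 4*(33 + 94) = 4*127 = 508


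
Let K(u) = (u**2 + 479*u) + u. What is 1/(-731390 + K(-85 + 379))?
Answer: -1/503834 ≈ -1.9848e-6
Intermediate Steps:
K(u) = u**2 + 480*u
1/(-731390 + K(-85 + 379)) = 1/(-731390 + (-85 + 379)*(480 + (-85 + 379))) = 1/(-731390 + 294*(480 + 294)) = 1/(-731390 + 294*774) = 1/(-731390 + 227556) = 1/(-503834) = -1/503834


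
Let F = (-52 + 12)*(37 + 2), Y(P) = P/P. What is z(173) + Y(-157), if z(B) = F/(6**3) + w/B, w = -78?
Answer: -10390/1557 ≈ -6.6731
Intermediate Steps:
Y(P) = 1
F = -1560 (F = -40*39 = -1560)
z(B) = -65/9 - 78/B (z(B) = -1560/(6**3) - 78/B = -1560/216 - 78/B = -1560*1/216 - 78/B = -65/9 - 78/B)
z(173) + Y(-157) = (-65/9 - 78/173) + 1 = -11947/1557 + 1 = -10390/1557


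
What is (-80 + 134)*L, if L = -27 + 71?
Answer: 2376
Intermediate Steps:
L = 44
(-80 + 134)*L = (-80 + 134)*44 = 54*44 = 2376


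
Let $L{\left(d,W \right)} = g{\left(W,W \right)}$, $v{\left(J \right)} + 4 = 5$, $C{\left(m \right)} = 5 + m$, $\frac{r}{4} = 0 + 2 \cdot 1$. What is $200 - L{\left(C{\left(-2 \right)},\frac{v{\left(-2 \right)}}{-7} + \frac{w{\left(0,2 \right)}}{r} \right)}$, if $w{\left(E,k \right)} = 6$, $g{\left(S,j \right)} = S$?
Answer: $\frac{5583}{28} \approx 199.39$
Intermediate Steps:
$r = 8$ ($r = 4 \left(0 + 2 \cdot 1\right) = 4 \left(0 + 2\right) = 4 \cdot 2 = 8$)
$v{\left(J \right)} = 1$ ($v{\left(J \right)} = -4 + 5 = 1$)
$L{\left(d,W \right)} = W$
$200 - L{\left(C{\left(-2 \right)},\frac{v{\left(-2 \right)}}{-7} + \frac{w{\left(0,2 \right)}}{r} \right)} = 200 - \left(1 \frac{1}{-7} + \frac{6}{8}\right) = 200 - \left(1 \left(- \frac{1}{7}\right) + 6 \cdot \frac{1}{8}\right) = 200 - \left(- \frac{1}{7} + \frac{3}{4}\right) = 200 - \frac{17}{28} = \frac{5583}{28}$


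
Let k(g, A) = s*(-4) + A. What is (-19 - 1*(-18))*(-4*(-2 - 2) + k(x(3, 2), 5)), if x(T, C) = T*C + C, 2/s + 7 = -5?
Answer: -65/3 ≈ -21.667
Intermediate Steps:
s = -⅙ (s = 2/(-7 - 5) = 2/(-12) = 2*(-1/12) = -⅙ ≈ -0.16667)
x(T, C) = C + C*T (x(T, C) = C*T + C = C + C*T)
k(g, A) = ⅔ + A (k(g, A) = -⅙*(-4) + A = ⅔ + A)
(-19 - 1*(-18))*(-4*(-2 - 2) + k(x(3, 2), 5)) = (-19 - 1*(-18))*(-4*(-2 - 2) + (⅔ + 5)) = (-19 + 18)*(-4*(-4) + 17/3) = -(16 + 17/3) = -1*65/3 = -65/3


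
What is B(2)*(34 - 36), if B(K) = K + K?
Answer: -8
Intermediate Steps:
B(K) = 2*K
B(2)*(34 - 36) = (2*2)*(34 - 36) = 4*(-2) = -8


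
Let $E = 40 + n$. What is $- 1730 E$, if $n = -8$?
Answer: $-55360$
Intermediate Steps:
$E = 32$ ($E = 40 - 8 = 32$)
$- 1730 E = \left(-1730\right) 32 = -55360$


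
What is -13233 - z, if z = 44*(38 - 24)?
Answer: -13849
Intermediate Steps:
z = 616 (z = 44*14 = 616)
-13233 - z = -13233 - 1*616 = -13233 - 616 = -13849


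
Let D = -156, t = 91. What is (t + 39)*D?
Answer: -20280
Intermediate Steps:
(t + 39)*D = (91 + 39)*(-156) = 130*(-156) = -20280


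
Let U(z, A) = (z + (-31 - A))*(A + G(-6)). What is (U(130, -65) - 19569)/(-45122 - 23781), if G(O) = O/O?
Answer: 30065/68903 ≈ 0.43634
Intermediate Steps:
G(O) = 1
U(z, A) = (1 + A)*(-31 + z - A) (U(z, A) = (z + (-31 - A))*(A + 1) = (-31 + z - A)*(1 + A) = (1 + A)*(-31 + z - A))
(U(130, -65) - 19569)/(-45122 - 23781) = ((-31 + 130 - 1*(-65)**2 - 32*(-65) - 65*130) - 19569)/(-45122 - 23781) = ((-31 + 130 - 1*4225 + 2080 - 8450) - 19569)/(-68903) = ((-31 + 130 - 4225 + 2080 - 8450) - 19569)*(-1/68903) = (-10496 - 19569)*(-1/68903) = -30065*(-1/68903) = 30065/68903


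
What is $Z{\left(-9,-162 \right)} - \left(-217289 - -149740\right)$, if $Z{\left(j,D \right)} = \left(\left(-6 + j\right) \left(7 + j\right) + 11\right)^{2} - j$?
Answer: $69239$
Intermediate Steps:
$Z{\left(j,D \right)} = \left(11 + \left(-6 + j\right) \left(7 + j\right)\right)^{2} - j$
$Z{\left(-9,-162 \right)} - \left(-217289 - -149740\right) = \left(\left(-31 - 9 + \left(-9\right)^{2}\right)^{2} - -9\right) - \left(-217289 - -149740\right) = \left(\left(-31 - 9 + 81\right)^{2} + 9\right) - \left(-217289 + 149740\right) = \left(41^{2} + 9\right) - -67549 = \left(1681 + 9\right) + 67549 = 1690 + 67549 = 69239$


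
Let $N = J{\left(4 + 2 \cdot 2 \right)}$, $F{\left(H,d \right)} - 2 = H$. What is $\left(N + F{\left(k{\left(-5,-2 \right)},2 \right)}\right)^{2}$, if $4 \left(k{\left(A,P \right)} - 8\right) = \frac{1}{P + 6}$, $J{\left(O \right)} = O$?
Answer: $\frac{83521}{256} \approx 326.25$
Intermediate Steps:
$k{\left(A,P \right)} = 8 + \frac{1}{4 \left(6 + P\right)}$ ($k{\left(A,P \right)} = 8 + \frac{1}{4 \left(P + 6\right)} = 8 + \frac{1}{4 \left(6 + P\right)}$)
$F{\left(H,d \right)} = 2 + H$
$N = 8$ ($N = 4 + 2 \cdot 2 = 4 + 4 = 8$)
$\left(N + F{\left(k{\left(-5,-2 \right)},2 \right)}\right)^{2} = \left(8 + \left(2 + \frac{193 + 32 \left(-2\right)}{4 \left(6 - 2\right)}\right)\right)^{2} = \left(8 + \left(2 + \frac{193 - 64}{4 \cdot 4}\right)\right)^{2} = \left(8 + \left(2 + \frac{1}{4} \cdot \frac{1}{4} \cdot 129\right)\right)^{2} = \left(8 + \left(2 + \frac{129}{16}\right)\right)^{2} = \left(8 + \frac{161}{16}\right)^{2} = \left(\frac{289}{16}\right)^{2} = \frac{83521}{256}$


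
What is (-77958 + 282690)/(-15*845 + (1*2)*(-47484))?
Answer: -68244/35881 ≈ -1.9020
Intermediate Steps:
(-77958 + 282690)/(-15*845 + (1*2)*(-47484)) = 204732/(-12675 + 2*(-47484)) = 204732/(-12675 - 94968) = 204732/(-107643) = 204732*(-1/107643) = -68244/35881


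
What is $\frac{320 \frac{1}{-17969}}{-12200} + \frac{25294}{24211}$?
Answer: $\frac{138625098918}{132689474995} \approx 1.0447$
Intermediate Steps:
$\frac{320 \frac{1}{-17969}}{-12200} + \frac{25294}{24211} = 320 \left(- \frac{1}{17969}\right) \left(- \frac{1}{12200}\right) + 25294 \cdot \frac{1}{24211} = \left(- \frac{320}{17969}\right) \left(- \frac{1}{12200}\right) + \frac{25294}{24211} = \frac{8}{5480545} + \frac{25294}{24211} = \frac{138625098918}{132689474995}$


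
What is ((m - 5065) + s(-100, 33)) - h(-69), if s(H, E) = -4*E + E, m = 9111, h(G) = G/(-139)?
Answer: 548564/139 ≈ 3946.5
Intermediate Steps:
h(G) = -G/139 (h(G) = G*(-1/139) = -G/139)
s(H, E) = -3*E
((m - 5065) + s(-100, 33)) - h(-69) = ((9111 - 5065) - 3*33) - (-1)*(-69)/139 = (4046 - 99) - 1*69/139 = 3947 - 69/139 = 548564/139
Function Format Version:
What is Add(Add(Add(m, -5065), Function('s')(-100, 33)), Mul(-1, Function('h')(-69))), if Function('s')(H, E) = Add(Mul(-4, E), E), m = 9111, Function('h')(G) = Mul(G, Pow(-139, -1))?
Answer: Rational(548564, 139) ≈ 3946.5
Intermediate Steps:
Function('h')(G) = Mul(Rational(-1, 139), G) (Function('h')(G) = Mul(G, Rational(-1, 139)) = Mul(Rational(-1, 139), G))
Function('s')(H, E) = Mul(-3, E)
Add(Add(Add(m, -5065), Function('s')(-100, 33)), Mul(-1, Function('h')(-69))) = Add(Add(Add(9111, -5065), Mul(-3, 33)), Mul(-1, Mul(Rational(-1, 139), -69))) = Add(Add(4046, -99), Mul(-1, Rational(69, 139))) = Add(3947, Rational(-69, 139)) = Rational(548564, 139)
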